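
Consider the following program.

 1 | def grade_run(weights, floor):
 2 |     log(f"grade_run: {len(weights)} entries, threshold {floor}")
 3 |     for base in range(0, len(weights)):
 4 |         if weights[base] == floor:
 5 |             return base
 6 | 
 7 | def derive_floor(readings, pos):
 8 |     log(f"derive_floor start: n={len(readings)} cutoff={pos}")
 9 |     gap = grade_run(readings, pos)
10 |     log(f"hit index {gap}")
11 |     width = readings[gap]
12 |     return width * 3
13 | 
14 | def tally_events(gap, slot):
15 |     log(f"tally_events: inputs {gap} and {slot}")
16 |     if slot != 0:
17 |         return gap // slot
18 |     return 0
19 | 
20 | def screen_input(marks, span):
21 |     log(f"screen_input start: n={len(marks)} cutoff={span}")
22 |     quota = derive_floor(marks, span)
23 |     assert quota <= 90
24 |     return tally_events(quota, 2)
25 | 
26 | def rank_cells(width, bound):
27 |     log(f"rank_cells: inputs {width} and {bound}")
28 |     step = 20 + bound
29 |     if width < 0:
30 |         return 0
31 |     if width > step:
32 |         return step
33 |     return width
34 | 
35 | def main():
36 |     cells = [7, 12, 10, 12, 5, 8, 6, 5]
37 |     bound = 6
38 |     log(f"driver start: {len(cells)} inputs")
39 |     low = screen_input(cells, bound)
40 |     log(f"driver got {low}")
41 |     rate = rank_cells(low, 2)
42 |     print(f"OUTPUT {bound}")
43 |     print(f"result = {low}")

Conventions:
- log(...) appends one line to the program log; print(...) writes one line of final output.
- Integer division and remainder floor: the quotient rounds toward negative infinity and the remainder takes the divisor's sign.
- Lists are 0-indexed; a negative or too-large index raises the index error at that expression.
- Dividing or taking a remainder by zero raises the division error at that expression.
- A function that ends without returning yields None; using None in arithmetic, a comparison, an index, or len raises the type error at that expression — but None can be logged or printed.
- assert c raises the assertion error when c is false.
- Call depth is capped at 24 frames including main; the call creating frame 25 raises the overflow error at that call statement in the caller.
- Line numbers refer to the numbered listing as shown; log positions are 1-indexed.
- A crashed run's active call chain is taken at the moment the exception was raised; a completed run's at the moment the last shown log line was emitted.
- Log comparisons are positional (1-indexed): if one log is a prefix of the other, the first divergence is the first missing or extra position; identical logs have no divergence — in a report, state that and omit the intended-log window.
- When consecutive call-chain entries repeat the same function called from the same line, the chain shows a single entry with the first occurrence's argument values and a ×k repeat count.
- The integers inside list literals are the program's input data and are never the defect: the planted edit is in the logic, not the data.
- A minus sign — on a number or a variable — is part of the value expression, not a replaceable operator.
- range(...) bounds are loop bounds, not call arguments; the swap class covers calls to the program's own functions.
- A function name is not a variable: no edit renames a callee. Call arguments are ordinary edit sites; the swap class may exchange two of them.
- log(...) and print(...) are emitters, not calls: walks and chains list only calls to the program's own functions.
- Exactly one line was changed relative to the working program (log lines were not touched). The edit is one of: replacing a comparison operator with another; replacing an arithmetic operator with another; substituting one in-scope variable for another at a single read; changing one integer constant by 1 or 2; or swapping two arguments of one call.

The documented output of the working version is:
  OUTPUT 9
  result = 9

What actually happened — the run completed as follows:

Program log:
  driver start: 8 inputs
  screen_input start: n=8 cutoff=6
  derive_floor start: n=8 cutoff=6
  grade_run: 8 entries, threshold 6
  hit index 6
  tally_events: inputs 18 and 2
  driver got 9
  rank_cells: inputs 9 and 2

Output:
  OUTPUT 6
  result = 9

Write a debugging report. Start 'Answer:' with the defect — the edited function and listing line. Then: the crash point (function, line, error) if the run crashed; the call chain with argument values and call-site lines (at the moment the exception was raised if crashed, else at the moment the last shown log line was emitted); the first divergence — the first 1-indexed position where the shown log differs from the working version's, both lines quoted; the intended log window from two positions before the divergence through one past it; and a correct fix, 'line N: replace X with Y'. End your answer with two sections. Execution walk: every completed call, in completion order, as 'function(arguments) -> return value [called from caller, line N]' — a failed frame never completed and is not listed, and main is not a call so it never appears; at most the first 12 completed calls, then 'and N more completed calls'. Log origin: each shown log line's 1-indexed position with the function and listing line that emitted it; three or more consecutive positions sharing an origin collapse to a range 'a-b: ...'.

Answer: the defect is in main at line 42.
Core observation: The two runs log identically and part ways only at the printed values.
Call chain: main -> rank_cells(9, 2) (called at line 41).
First divergence: none (the log streams are identical).
Execution walk:
  grade_run([7, 12, 10, 12, 5, 8, 6, 5], 6) -> 6  [called from derive_floor, line 9]
  derive_floor([7, 12, 10, 12, 5, 8, 6, 5], 6) -> 18  [called from screen_input, line 22]
  tally_events(18, 2) -> 9  [called from screen_input, line 24]
  screen_input([7, 12, 10, 12, 5, 8, 6, 5], 6) -> 9  [called from main, line 39]
  rank_cells(9, 2) -> 9  [called from main, line 41]
Log line origins:
  1: emitted by main (line 38)
  2: emitted by screen_input (line 21)
  3: emitted by derive_floor (line 8)
  4: emitted by grade_run (line 2)
  5: emitted by derive_floor (line 10)
  6: emitted by tally_events (line 15)
  7: emitted by main (line 40)
  8: emitted by rank_cells (line 27)
A correct fix: line 42: replace `bound` with `rate`.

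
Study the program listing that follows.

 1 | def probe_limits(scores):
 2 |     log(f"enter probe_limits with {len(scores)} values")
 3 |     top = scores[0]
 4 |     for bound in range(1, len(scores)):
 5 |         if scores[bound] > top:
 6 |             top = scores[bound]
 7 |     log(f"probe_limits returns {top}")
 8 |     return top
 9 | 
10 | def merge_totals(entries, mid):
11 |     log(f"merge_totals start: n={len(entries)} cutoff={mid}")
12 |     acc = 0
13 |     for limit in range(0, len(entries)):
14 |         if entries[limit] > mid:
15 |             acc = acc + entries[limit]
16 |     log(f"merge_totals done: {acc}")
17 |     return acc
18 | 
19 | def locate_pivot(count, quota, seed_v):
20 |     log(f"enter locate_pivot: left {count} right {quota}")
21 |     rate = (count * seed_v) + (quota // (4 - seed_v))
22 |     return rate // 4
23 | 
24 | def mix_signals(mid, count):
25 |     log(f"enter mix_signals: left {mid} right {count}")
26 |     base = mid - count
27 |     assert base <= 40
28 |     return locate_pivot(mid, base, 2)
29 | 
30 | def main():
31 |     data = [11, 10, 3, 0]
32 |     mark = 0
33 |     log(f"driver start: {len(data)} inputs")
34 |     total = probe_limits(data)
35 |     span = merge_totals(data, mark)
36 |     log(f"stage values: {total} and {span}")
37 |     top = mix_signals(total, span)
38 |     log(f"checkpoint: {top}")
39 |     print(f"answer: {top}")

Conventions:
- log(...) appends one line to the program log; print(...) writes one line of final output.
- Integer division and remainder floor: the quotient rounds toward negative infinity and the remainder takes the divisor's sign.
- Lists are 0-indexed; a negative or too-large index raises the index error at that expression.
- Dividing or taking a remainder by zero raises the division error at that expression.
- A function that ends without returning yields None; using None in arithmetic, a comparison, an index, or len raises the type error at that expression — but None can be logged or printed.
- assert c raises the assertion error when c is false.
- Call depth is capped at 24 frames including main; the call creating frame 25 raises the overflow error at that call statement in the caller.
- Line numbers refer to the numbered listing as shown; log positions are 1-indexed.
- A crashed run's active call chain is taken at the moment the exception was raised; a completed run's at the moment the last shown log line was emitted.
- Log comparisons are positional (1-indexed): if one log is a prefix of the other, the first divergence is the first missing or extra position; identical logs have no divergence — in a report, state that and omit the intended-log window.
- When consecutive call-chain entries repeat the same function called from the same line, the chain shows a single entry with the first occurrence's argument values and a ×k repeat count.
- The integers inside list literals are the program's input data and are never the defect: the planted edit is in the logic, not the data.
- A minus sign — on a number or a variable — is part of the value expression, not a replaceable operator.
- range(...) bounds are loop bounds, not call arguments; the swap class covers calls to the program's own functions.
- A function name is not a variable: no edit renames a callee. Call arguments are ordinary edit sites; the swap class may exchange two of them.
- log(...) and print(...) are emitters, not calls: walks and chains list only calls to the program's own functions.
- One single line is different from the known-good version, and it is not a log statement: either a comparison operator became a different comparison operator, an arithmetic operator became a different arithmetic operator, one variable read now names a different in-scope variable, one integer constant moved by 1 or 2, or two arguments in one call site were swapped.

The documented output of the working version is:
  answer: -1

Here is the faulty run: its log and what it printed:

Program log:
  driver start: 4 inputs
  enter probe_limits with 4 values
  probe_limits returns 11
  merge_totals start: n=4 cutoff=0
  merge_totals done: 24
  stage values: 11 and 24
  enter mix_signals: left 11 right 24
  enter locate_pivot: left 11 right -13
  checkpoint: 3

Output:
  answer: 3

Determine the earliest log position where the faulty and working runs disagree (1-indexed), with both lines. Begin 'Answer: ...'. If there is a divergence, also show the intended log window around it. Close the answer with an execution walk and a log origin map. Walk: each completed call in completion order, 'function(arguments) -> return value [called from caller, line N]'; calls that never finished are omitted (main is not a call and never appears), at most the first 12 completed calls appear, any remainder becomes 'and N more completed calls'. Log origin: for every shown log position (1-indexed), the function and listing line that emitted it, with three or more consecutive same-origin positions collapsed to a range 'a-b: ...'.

Answer: position 9 — shown 'checkpoint: 3', intended 'checkpoint: -1'.
Intended log window:
  7: enter mix_signals: left 11 right 24
  8: enter locate_pivot: left 11 right -13
  9: checkpoint: -1
Execution walk:
  probe_limits([11, 10, 3, 0]) -> 11  [called from main, line 34]
  merge_totals([11, 10, 3, 0], 0) -> 24  [called from main, line 35]
  locate_pivot(11, -13, 2) -> 3  [called from mix_signals, line 28]
  mix_signals(11, 24) -> 3  [called from main, line 37]
Origin of each log line:
  1: from main, line 33
  2: from probe_limits, line 2
  3: from probe_limits, line 7
  4: from merge_totals, line 11
  5: from merge_totals, line 16
  6: from main, line 36
  7: from mix_signals, line 25
  8: from locate_pivot, line 20
  9: from main, line 38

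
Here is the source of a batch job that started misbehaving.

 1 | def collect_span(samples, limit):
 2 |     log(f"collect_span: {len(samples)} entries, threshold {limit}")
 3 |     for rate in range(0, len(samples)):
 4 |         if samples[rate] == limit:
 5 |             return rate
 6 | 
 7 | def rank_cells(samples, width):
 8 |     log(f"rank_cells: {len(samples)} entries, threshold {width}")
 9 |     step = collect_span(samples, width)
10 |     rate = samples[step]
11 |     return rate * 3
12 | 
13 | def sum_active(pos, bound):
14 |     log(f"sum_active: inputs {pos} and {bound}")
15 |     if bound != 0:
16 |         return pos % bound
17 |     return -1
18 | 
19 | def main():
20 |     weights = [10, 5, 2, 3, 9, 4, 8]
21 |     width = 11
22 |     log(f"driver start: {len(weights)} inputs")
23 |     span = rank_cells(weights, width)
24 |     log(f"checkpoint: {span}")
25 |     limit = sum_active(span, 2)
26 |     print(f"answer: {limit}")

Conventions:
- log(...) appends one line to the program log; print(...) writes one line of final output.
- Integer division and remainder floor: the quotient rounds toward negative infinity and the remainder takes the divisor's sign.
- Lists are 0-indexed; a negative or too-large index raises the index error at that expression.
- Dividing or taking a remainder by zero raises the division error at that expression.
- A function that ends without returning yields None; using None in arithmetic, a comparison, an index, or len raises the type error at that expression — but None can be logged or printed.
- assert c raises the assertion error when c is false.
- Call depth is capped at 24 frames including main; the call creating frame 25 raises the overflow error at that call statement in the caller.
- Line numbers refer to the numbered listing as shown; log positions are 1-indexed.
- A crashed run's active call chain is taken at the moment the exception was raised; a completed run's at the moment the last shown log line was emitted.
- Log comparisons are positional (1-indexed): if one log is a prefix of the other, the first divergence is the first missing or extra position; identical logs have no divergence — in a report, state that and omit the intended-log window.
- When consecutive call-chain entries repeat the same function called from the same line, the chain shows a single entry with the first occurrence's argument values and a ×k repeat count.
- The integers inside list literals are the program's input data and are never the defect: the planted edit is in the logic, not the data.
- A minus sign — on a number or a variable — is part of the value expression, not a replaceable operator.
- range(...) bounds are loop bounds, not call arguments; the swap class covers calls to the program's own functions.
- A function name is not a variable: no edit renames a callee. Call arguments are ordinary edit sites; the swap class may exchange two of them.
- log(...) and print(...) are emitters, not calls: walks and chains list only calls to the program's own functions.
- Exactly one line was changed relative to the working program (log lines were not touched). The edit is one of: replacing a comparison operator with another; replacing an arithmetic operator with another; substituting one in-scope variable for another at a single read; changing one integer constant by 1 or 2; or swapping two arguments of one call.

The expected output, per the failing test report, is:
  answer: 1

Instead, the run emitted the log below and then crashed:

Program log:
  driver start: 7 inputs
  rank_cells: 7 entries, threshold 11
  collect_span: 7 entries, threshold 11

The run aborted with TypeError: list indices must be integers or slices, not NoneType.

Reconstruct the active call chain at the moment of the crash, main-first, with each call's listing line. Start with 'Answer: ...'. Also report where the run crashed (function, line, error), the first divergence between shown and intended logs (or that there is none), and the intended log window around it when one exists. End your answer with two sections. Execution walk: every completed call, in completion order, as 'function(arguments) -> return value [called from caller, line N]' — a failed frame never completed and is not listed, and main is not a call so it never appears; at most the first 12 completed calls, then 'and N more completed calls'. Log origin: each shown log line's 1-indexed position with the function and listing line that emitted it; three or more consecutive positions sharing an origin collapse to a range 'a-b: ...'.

Answer: main -> rank_cells (called at line 23).
Core observation: The earliest visible damage is log position 2 — 'rank_cells: 7 entries, threshold 11' rather than the intended 'rank_cells: 7 entries, threshold 9'.
Crash: rank_cells, line 10, TypeError.
First divergence: position 2; shown 'rank_cells: 7 entries, threshold 11' vs intended 'rank_cells: 7 entries, threshold 9'.
Intended log window:
  1: driver start: 7 inputs
  2: rank_cells: 7 entries, threshold 9
  3: collect_span: 7 entries, threshold 9
Execution walk:
  collect_span([10, 5, 2, 3, 9, 4, 8], 11) -> None  [called from rank_cells, line 9]
Log origin:
  1: from main, line 22
  2: from rank_cells, line 8
  3: from collect_span, line 2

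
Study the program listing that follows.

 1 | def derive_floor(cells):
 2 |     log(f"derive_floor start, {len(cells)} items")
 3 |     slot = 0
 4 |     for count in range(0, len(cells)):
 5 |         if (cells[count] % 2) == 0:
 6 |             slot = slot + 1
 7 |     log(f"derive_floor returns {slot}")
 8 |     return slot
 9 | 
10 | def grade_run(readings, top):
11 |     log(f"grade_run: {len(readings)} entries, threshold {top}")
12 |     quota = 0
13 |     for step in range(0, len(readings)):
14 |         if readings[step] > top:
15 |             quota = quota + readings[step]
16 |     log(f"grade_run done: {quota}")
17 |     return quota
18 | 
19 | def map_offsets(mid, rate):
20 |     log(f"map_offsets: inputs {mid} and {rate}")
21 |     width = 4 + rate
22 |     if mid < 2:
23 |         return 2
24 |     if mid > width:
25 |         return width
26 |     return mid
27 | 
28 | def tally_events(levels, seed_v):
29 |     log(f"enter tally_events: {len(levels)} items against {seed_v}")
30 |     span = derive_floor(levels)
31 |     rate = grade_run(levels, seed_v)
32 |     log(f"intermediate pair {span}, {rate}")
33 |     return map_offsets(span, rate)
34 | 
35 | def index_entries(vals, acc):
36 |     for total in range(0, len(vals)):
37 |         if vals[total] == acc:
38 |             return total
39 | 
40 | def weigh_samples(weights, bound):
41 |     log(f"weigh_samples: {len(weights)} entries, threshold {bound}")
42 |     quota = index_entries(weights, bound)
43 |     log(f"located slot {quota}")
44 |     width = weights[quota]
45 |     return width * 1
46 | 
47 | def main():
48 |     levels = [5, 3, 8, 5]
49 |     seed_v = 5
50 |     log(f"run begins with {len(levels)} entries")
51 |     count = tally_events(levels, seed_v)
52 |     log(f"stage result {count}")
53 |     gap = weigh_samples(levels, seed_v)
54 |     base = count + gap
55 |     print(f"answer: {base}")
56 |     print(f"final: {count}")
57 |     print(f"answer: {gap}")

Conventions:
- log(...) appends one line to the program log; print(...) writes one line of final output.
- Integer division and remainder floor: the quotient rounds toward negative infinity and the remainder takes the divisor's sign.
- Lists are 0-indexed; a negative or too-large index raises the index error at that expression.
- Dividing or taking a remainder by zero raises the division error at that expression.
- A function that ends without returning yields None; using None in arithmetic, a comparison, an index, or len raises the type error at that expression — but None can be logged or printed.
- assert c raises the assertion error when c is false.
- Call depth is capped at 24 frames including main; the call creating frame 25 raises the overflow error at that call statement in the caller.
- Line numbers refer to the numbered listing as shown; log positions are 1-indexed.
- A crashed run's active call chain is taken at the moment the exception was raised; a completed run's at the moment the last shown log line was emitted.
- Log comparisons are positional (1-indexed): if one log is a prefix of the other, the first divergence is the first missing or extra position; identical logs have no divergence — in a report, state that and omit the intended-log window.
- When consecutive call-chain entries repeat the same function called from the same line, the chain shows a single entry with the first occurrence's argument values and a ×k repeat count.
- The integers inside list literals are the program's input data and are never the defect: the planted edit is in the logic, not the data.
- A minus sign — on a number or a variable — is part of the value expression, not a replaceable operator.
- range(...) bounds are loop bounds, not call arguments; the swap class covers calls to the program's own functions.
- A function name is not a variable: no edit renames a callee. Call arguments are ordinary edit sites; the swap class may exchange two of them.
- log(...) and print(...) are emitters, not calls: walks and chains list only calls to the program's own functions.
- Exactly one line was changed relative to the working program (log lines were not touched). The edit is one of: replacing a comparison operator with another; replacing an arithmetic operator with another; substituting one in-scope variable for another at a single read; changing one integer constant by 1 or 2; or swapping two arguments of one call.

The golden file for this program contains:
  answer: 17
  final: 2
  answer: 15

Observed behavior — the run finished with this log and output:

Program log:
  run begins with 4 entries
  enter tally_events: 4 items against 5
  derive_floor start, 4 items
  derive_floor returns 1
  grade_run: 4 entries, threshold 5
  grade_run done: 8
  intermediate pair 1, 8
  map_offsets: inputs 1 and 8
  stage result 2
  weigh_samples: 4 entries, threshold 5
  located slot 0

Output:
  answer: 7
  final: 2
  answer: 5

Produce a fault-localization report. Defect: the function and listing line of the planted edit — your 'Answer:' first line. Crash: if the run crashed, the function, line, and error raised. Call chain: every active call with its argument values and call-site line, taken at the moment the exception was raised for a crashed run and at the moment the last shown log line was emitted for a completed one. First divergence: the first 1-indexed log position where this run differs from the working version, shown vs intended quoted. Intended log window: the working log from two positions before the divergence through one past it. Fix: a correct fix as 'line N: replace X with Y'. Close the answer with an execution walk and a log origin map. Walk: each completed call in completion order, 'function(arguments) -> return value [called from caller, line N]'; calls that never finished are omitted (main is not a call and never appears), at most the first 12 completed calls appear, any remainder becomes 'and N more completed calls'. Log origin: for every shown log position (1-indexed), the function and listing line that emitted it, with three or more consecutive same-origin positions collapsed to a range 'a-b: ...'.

Answer: the defect is in weigh_samples at line 45.
Core observation: Nothing in the log betrays the bug — only the output does.
Call chain: main -> weigh_samples([5, 3, 8, 5], 5) (called at line 53).
First divergence: there is none — every log position agrees.
Execution walk:
  derive_floor([5, 3, 8, 5]) -> 1  [called from tally_events, line 30]
  grade_run([5, 3, 8, 5], 5) -> 8  [called from tally_events, line 31]
  map_offsets(1, 8) -> 2  [called from tally_events, line 33]
  tally_events([5, 3, 8, 5], 5) -> 2  [called from main, line 51]
  index_entries([5, 3, 8, 5], 5) -> 0  [called from weigh_samples, line 42]
  weigh_samples([5, 3, 8, 5], 5) -> 5  [called from main, line 53]
Log origin:
  1 — main, line 50
  2 — tally_events, line 29
  3 — derive_floor, line 2
  4 — derive_floor, line 7
  5 — grade_run, line 11
  6 — grade_run, line 16
  7 — tally_events, line 32
  8 — map_offsets, line 20
  9 — main, line 52
  10 — weigh_samples, line 41
  11 — weigh_samples, line 43
A correct fix: line 45: replace `1` with `3`.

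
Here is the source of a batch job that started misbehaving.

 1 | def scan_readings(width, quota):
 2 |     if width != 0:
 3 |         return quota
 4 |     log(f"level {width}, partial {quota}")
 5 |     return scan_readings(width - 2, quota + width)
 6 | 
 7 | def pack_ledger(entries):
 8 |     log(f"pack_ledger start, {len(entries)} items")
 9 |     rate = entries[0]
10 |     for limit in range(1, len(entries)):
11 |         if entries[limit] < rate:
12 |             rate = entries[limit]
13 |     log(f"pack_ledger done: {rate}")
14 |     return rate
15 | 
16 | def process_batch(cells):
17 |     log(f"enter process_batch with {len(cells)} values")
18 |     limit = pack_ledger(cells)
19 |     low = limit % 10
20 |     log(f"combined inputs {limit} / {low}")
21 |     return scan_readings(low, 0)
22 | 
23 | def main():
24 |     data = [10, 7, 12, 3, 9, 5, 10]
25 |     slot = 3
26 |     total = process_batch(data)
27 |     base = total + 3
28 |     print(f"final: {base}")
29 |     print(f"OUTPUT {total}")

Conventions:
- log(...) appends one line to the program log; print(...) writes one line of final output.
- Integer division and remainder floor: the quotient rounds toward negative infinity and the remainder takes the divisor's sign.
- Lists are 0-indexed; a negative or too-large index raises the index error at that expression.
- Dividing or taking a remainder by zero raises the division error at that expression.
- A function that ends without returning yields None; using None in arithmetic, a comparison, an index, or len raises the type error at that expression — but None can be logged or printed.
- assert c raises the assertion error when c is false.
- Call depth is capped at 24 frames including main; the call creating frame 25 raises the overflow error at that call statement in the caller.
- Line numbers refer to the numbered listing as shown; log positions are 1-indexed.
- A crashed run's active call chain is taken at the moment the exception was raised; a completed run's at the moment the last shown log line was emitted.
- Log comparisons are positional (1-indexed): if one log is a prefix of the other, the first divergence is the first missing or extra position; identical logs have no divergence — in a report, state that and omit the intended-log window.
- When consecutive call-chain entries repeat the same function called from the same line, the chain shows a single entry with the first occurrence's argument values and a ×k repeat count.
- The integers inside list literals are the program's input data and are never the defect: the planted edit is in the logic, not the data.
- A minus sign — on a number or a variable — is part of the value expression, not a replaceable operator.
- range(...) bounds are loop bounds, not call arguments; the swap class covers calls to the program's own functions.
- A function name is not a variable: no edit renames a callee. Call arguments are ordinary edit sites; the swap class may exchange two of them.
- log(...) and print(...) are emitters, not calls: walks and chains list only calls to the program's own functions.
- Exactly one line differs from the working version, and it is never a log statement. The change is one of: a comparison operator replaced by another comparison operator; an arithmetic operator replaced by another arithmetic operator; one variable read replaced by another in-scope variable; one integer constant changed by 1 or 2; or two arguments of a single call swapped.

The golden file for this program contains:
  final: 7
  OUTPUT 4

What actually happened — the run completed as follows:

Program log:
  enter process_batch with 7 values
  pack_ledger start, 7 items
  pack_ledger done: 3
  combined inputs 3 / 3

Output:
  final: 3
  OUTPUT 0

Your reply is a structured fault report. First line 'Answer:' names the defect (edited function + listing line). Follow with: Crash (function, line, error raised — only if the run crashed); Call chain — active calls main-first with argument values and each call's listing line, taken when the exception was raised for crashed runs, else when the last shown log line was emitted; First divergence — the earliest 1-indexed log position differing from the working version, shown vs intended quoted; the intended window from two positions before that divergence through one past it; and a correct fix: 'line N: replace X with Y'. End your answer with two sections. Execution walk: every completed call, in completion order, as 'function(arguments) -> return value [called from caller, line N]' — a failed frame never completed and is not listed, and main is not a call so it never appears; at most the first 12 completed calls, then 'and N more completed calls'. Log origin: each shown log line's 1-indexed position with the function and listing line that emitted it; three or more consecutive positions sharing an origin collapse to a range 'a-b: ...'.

Answer: the defect is in scan_readings at line 2.
Core observation: A complete run would log 'level 3, partial 0' next, but this one stopped at 4 lines.
Call chain: main -> process_batch([10, 7, 12, 3, 9, 5, 10]) (called at line 26).
First divergence: position 5 (shown log ended at 4 lines; the working version continues: 'level 3, partial 0').
Intended log window:
  3: pack_ledger done: 3
  4: combined inputs 3 / 3
  5: level 3, partial 0
  6: level 1, partial 3
Execution walk:
  pack_ledger([10, 7, 12, 3, 9, 5, 10]) -> 3  [called from process_batch, line 18]
  scan_readings(3, 0) -> 0  [called from process_batch, line 21]
  process_batch([10, 7, 12, 3, 9, 5, 10]) -> 0  [called from main, line 26]
Log line origins:
  1: logged in process_batch at line 17
  2: logged in pack_ledger at line 8
  3: logged in pack_ledger at line 13
  4: logged in process_batch at line 20
A correct fix: line 2: replace `!=` with `<=`.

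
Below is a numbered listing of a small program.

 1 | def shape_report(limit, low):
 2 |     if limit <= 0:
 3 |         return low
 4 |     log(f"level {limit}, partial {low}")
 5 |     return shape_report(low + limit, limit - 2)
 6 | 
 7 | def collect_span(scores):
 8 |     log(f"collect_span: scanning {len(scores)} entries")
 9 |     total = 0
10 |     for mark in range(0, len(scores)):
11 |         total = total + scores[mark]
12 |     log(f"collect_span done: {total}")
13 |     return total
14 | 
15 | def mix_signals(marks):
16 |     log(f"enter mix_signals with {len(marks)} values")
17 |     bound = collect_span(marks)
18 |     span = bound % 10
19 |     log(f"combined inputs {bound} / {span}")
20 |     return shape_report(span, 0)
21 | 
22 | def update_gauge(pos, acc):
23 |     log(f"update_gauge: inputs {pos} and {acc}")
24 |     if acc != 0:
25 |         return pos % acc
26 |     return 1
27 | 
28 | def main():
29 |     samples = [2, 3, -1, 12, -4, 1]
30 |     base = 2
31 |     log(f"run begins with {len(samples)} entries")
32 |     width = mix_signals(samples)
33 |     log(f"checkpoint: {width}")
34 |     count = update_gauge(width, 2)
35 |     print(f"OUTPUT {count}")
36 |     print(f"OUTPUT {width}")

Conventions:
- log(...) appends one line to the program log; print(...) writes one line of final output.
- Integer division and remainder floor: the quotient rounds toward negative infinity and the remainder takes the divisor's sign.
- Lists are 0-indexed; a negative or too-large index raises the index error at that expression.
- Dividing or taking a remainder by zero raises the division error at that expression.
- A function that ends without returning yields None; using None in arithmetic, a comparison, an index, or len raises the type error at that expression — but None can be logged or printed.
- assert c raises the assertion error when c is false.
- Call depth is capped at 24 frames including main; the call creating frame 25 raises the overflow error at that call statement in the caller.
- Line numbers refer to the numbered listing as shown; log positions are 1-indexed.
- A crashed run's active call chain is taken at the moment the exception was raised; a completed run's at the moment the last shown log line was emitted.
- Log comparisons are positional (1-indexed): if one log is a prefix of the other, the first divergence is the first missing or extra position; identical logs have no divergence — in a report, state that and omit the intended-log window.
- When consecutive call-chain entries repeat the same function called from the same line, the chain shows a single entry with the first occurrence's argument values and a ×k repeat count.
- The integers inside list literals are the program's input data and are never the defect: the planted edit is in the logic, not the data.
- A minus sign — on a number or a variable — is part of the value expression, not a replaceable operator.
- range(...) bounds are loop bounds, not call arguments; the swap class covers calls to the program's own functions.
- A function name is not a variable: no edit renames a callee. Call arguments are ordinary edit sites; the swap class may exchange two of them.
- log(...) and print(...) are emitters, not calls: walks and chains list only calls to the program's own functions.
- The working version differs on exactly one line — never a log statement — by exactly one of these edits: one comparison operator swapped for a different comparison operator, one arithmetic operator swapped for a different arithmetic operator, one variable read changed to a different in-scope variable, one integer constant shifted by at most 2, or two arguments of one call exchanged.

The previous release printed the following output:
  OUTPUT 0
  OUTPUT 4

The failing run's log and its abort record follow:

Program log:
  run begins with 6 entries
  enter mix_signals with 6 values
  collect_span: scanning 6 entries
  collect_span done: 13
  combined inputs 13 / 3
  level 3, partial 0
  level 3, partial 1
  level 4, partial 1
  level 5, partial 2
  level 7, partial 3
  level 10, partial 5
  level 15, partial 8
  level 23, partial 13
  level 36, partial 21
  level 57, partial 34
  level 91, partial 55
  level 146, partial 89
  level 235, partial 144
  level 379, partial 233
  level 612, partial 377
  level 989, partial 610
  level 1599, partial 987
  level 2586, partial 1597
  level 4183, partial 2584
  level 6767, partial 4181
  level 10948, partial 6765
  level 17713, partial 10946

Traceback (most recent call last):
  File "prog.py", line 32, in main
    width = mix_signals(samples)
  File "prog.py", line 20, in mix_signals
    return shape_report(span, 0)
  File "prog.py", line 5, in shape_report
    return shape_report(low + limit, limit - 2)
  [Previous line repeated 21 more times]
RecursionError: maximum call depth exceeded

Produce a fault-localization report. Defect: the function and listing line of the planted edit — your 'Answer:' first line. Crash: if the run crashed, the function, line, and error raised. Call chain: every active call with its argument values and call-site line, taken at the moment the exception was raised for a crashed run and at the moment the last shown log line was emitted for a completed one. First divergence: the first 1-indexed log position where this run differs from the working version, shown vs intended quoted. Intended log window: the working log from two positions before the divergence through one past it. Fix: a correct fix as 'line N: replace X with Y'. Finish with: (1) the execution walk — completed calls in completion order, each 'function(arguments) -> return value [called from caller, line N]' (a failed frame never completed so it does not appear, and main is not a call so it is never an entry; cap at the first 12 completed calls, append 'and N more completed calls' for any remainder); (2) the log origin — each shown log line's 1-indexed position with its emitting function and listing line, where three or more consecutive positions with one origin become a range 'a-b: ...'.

Answer: the defect is in shape_report at line 5.
The tell: The earliest visible damage is log position 7 — 'level 3, partial 1' rather than the intended 'level 1, partial 3'.
Crash: shape_report, line 5, RecursionError.
Call chain: main -> mix_signals([2, 3, -1, 12, -4, 1]) (called at line 32) -> shape_report(3, 0) (called at line 20) -> shape_report(3, 1) (called at line 5) ×21.
First divergence: position 7 — the shown line 'level 3, partial 1' should read 'level 1, partial 3'.
Intended log window:
  5: combined inputs 13 / 3
  6: level 3, partial 0
  7: level 1, partial 3
  8: checkpoint: 4
Execution walk:
  collect_span([2, 3, -1, 12, -4, 1]) -> 13  [called from mix_signals, line 17]
Log origins:
  1: from main, line 31
  2: from mix_signals, line 16
  3: from collect_span, line 8
  4: from collect_span, line 12
  5: from mix_signals, line 19
  6-27: from shape_report, line 4
A correct fix: line 5: replace `shape_report(low + limit, limit - 2)` with `shape_report(limit - 2, low + limit)`.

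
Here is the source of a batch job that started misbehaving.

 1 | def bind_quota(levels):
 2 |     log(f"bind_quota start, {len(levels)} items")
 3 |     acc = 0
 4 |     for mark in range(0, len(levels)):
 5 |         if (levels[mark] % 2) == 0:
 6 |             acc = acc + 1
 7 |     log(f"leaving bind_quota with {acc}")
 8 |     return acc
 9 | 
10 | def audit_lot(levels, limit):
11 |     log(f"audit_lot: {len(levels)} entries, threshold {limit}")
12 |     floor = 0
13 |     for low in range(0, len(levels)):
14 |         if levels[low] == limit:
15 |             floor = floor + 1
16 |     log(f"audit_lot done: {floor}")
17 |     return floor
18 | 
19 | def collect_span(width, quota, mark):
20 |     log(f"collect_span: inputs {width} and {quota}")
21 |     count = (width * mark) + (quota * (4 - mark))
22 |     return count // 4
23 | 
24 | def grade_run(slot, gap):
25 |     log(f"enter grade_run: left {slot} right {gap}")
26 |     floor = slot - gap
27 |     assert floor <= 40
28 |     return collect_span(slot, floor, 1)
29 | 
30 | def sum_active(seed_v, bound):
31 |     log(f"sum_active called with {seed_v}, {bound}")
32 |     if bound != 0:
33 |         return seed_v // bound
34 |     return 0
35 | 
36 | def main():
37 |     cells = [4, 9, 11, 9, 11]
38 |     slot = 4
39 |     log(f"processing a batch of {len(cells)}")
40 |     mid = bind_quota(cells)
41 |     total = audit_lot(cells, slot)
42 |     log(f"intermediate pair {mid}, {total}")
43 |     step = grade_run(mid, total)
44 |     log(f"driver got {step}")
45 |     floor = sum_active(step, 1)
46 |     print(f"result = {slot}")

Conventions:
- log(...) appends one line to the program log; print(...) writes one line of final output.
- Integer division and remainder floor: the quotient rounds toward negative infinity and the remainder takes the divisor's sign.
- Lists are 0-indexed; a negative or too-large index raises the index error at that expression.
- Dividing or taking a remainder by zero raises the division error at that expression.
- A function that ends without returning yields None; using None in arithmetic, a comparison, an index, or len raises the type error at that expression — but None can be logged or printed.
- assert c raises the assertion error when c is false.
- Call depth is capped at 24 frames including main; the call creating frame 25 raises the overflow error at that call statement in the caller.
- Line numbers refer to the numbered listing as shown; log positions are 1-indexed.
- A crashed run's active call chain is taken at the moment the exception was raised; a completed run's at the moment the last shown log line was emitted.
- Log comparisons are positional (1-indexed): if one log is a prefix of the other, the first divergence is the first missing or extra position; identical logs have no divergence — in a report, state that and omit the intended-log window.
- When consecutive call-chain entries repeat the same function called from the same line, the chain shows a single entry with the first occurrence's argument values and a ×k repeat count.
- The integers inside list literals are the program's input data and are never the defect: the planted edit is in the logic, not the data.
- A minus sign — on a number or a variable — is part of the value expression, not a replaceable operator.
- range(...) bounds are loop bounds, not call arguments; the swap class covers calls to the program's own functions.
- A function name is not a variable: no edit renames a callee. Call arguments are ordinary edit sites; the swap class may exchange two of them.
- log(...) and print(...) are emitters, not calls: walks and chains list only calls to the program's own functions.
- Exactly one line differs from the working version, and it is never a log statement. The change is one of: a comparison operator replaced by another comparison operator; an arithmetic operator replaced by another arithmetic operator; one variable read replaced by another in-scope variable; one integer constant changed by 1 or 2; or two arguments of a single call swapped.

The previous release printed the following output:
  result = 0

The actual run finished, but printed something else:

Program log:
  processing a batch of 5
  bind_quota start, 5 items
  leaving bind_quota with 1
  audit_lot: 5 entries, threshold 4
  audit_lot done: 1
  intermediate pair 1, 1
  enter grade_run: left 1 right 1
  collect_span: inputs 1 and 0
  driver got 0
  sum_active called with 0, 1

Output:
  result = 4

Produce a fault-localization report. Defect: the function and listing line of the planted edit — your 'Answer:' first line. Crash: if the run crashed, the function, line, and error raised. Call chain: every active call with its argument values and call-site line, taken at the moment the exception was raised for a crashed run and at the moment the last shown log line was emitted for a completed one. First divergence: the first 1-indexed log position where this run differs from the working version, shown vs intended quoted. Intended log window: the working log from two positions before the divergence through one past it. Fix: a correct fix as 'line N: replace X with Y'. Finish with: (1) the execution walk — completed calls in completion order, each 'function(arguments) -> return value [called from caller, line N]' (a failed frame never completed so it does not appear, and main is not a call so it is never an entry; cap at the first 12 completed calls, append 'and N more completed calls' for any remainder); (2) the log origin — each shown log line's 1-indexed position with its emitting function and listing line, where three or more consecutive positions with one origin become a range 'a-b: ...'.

Answer: the defect is in main at line 46.
Key fact: Nothing in the log betrays the bug — only the output does.
Call chain: main -> sum_active(0, 1) (called at line 45).
First divergence: none — the logs agree in full.
Execution walk:
  bind_quota([4, 9, 11, 9, 11]) -> 1  [called from main, line 40]
  audit_lot([4, 9, 11, 9, 11], 4) -> 1  [called from main, line 41]
  collect_span(1, 0, 1) -> 0  [called from grade_run, line 28]
  grade_run(1, 1) -> 0  [called from main, line 43]
  sum_active(0, 1) -> 0  [called from main, line 45]
Log origin:
  1: from main, line 39
  2: from bind_quota, line 2
  3: from bind_quota, line 7
  4: from audit_lot, line 11
  5: from audit_lot, line 16
  6: from main, line 42
  7: from grade_run, line 25
  8: from collect_span, line 20
  9: from main, line 44
  10: from sum_active, line 31
A correct fix: line 46: replace `slot` with `floor`.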